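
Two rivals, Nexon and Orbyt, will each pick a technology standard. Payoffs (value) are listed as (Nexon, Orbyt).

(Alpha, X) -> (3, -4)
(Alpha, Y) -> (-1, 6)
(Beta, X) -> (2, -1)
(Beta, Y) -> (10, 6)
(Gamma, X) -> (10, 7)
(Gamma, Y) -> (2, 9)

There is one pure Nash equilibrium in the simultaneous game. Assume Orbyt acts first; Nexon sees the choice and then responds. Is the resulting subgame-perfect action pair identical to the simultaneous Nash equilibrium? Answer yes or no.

Solve by backward induction (Orbyt leads).
- X → Nexon plays Gamma (best of 3, 2, 10); Orbyt gets 7.
- Y → Nexon plays Beta (best of -1, 10, 2); Orbyt gets 6.
Maximizing over 7, 6, Orbyt chooses X. Subgame-perfect outcome: (Gamma, X) with payoffs (10, 7).
Under simultaneous play:
Nexon's best replies: X→Gamma; Y→Beta.
Orbyt's best replies: Alpha→Y; Beta→Y; Gamma→Y.
The unique mutual best reply is (Beta, Y), giving (10, 6).
Sequential outcome (Gamma, X) differs from the Nash profile (Beta, Y).

no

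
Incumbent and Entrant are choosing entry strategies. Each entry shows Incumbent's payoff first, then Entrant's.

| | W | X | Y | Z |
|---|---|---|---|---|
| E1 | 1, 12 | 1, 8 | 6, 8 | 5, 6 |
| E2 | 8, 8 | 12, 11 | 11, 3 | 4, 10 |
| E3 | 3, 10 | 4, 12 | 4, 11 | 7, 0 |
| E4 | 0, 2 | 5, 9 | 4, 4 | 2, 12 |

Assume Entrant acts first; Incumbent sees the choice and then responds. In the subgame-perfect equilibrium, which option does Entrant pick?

X

Incumbent best-responds to each possible Entrant move:
- W: Incumbent compares 1, 8, 3, 0 and picks E2; Entrant would get 8.
- X: Incumbent compares 1, 12, 4, 5 and picks E2; Entrant would get 11.
- Y: Incumbent compares 6, 11, 4, 4 and picks E2; Entrant would get 3.
- Z: Incumbent compares 5, 4, 7, 2 and picks E3; Entrant would get 0.
Maximizing over 8, 11, 3, 0, Entrant chooses X. Subgame-perfect outcome: (E2, X) with payoffs (12, 11).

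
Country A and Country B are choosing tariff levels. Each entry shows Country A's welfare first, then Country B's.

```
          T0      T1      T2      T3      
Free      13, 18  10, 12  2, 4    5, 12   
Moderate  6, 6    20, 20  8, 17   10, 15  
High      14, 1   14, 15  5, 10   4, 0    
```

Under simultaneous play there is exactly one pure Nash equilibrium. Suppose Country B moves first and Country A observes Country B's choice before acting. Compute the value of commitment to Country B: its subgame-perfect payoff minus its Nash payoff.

Work backward from Country A's decision.
- T0: BR = High, leader payoff 1.
- T1: BR = Moderate, leader payoff 20.
- T2: BR = Moderate, leader payoff 17.
- T3: BR = Moderate, leader payoff 15.
Among 1, 20, 17, 15, the best is 20 at T1. Subgame-perfect outcome: (Moderate, T1) with payoffs (20, 20).
Under simultaneous play:
Country A's best replies: T0→High; T1→Moderate; T2→Moderate; T3→Moderate.
Country B's best replies: Free→T0; Moderate→T1; High→T1.
The unique mutual best reply is (Moderate, T1), giving (20, 20).
Country B's commitment gain: 20 − 20 = 0.

0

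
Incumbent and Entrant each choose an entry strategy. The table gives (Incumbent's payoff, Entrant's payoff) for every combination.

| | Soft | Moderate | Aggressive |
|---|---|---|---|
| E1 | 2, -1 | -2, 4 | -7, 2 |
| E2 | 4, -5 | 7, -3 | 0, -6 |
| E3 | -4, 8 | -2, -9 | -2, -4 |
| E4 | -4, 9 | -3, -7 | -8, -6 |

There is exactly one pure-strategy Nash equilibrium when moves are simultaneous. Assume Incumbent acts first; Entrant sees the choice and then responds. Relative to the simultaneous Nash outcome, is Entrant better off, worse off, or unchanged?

unchanged

Backward induction with Incumbent moving first.
- E1: Entrant compares -1, 4, 2 and picks Moderate; Incumbent would get -2.
- E2: Entrant compares -5, -3, -6 and picks Moderate; Incumbent would get 7.
- E3: Entrant compares 8, -9, -4 and picks Soft; Incumbent would get -4.
- E4: Entrant compares 9, -7, -6 and picks Soft; Incumbent would get -4.
Among -2, 7, -4, -4, the best is 7 at E2. Subgame-perfect outcome: (E2, Moderate) with payoffs (7, -3).
Now find the simultaneous Nash equilibrium.
Incumbent's best replies: Soft→E2; Moderate→E2; Aggressive→E2.
Entrant's best replies: E1→Moderate; E2→Moderate; E3→Soft; E4→Soft.
The unique mutual best reply is (E2, Moderate), giving (7, -3).
Entrant earns -3 sequentially versus -3 at the Nash outcome: unchanged.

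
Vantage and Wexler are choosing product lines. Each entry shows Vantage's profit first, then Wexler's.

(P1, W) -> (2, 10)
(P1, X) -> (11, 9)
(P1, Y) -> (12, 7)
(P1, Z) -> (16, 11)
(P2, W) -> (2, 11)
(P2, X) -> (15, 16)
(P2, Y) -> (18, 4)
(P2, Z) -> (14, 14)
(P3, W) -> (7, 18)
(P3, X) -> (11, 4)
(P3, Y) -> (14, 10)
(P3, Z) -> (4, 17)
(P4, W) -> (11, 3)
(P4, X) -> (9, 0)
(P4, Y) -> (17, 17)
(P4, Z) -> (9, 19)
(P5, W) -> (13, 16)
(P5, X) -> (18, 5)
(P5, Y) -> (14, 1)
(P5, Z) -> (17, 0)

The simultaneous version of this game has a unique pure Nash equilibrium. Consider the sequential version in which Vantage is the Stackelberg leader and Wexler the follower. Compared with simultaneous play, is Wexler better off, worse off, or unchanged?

worse off

Work backward from Wexler's decision.
- P1: BR = Z, leader payoff 16.
- P2: BR = X, leader payoff 15.
- P3: BR = W, leader payoff 7.
- P4: BR = Z, leader payoff 9.
- P5: BR = W, leader payoff 13.
Among 16, 15, 7, 9, 13, the best is 16 at P1. Subgame-perfect outcome: (P1, Z) with payoffs (16, 11).
Now find the simultaneous Nash equilibrium.
Vantage's best replies: W→P5; X→P5; Y→P2; Z→P5.
Wexler's best replies: P1→Z; P2→X; P3→W; P4→Z; P5→W.
Only (P5, W) has each player best-responding; Nash payoffs (13, 16).
Wexler earns 11 sequentially versus 16 at the Nash outcome: worse off.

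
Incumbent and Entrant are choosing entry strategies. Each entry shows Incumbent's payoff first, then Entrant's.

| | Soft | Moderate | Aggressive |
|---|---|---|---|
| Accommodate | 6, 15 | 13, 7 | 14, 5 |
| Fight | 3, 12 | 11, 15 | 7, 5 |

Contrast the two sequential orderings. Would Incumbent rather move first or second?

If Incumbent leads: Entrant's best replies are Accommodate→Soft, Fight→Moderate; Incumbent's induced payoffs 6, 11; outcome (Fight, Moderate), payoffs (11, 15).
If Entrant leads: Incumbent's best replies are Soft→Accommodate, Moderate→Accommodate, Aggressive→Accommodate; Entrant's induced payoffs 15, 7, 5; outcome (Accommodate, Soft), payoffs (6, 15).
Incumbent gets 11 moving first and 6 moving second, so Incumbent prefers to move first.

first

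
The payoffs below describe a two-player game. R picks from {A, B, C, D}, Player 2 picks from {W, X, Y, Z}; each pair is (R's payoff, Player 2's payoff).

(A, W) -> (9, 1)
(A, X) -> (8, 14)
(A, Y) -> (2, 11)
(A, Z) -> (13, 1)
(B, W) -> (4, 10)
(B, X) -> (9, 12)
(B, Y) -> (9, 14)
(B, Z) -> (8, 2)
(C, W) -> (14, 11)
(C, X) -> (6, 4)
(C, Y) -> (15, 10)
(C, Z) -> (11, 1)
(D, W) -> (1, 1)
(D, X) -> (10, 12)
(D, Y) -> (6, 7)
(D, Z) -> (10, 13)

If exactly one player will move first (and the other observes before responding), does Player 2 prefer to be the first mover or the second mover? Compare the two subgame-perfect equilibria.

If R leads: Player 2's best replies are A→X, B→Y, C→W, D→Z; R's induced payoffs 8, 9, 14, 10; outcome (C, W), payoffs (14, 11).
If Player 2 leads: R's best replies are W→C, X→D, Y→C, Z→A; Player 2's induced payoffs 11, 12, 10, 1; outcome (D, X), payoffs (10, 12).
Player 2 gets 12 moving first and 11 moving second, so Player 2 prefers to move first.

first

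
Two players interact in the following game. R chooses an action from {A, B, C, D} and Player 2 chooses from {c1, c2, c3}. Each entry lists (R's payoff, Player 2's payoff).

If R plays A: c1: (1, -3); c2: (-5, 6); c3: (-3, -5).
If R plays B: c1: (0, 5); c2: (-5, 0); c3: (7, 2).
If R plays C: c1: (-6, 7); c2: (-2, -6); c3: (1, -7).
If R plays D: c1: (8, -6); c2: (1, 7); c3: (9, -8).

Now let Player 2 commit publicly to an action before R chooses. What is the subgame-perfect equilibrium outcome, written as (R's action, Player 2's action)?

(D, c2)

Solve by backward induction (Player 2 leads).
- c1 → R plays D (best of 1, 0, -6, 8); Player 2 gets -6.
- c2 → R plays D (best of -5, -5, -2, 1); Player 2 gets 7.
- c3 → R plays D (best of -3, 7, 1, 9); Player 2 gets -8.
Among -6, 7, -8, the best is 7 at c2. Subgame-perfect outcome: (D, c2) with payoffs (1, 7).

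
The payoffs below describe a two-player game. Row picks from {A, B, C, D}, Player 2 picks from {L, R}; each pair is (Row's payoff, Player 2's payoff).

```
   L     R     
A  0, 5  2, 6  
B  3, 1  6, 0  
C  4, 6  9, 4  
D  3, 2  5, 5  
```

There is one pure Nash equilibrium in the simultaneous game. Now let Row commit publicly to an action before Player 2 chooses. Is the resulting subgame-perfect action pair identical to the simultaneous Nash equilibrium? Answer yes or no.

Player 2 best-responds to each possible Row move:
- A: BR = R, leader payoff 2.
- B: BR = L, leader payoff 3.
- C: BR = L, leader payoff 4.
- D: BR = R, leader payoff 5.
Row's induced payoffs are 2, 3, 4, 5, so Row commits to D. Subgame-perfect outcome: (D, R) with payoffs (5, 5).
Now find the simultaneous Nash equilibrium.
Row's best replies: L→C; R→C.
Player 2's best replies: A→R; B→L; C→L; D→R.
Only (C, L) has each player best-responding; Nash payoffs (4, 6).
Sequential outcome (D, R) differs from the Nash profile (C, L).

no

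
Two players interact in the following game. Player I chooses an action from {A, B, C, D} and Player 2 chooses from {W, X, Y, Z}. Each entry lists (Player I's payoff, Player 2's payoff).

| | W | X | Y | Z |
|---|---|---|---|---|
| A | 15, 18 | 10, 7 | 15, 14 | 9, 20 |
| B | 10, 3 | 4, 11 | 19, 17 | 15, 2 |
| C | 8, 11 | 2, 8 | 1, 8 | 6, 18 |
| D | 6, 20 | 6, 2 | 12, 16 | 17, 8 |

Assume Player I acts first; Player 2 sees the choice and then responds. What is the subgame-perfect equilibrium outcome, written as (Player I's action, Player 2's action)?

Player 2 best-responds to each possible Player I move:
- A: Player 2 compares 18, 7, 14, 20 and picks Z; Player I would get 9.
- B: Player 2 compares 3, 11, 17, 2 and picks Y; Player I would get 19.
- C: Player 2 compares 11, 8, 8, 18 and picks Z; Player I would get 6.
- D: Player 2 compares 20, 2, 16, 8 and picks W; Player I would get 6.
Maximizing over 9, 19, 6, 6, Player I chooses B. Subgame-perfect outcome: (B, Y) with payoffs (19, 17).

(B, Y)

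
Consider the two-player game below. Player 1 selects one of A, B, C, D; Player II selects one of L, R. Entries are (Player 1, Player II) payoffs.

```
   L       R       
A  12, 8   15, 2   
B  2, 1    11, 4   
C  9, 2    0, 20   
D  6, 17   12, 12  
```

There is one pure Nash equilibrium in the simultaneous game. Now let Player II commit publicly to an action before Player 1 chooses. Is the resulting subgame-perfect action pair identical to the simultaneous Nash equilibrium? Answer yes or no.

yes

Work backward from Player 1's decision.
- L: Player 1 compares 12, 2, 9, 6 and picks A; Player II would get 8.
- R: Player 1 compares 15, 11, 0, 12 and picks A; Player II would get 2.
Among 8, 2, the best is 8 at L. Subgame-perfect outcome: (A, L) with payoffs (12, 8).
Under simultaneous play:
Player 1's best replies: L→A; R→A.
Player II's best replies: A→L; B→R; C→R; D→L.
Only (A, L) has each player best-responding; Nash payoffs (12, 8).
Sequential outcome (A, L) coincides with the Nash profile (A, L).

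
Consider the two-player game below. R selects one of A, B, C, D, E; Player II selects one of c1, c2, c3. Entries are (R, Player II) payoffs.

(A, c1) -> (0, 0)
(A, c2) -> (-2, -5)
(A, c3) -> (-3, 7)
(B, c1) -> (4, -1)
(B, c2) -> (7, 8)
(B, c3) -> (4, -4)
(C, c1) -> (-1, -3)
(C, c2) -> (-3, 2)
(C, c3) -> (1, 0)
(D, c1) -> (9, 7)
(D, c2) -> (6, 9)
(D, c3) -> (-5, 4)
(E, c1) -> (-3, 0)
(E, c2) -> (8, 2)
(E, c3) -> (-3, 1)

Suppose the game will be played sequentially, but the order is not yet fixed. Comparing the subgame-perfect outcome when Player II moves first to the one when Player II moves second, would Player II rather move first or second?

first

If R leads: Player II's best replies are A→c3, B→c2, C→c2, D→c2, E→c2; R's induced payoffs -3, 7, -3, 6, 8; outcome (E, c2), payoffs (8, 2).
If Player II leads: R's best replies are c1→D, c2→E, c3→B; Player II's induced payoffs 7, 2, -4; outcome (D, c1), payoffs (9, 7).
Player II gets 7 moving first and 2 moving second, so Player II prefers to move first.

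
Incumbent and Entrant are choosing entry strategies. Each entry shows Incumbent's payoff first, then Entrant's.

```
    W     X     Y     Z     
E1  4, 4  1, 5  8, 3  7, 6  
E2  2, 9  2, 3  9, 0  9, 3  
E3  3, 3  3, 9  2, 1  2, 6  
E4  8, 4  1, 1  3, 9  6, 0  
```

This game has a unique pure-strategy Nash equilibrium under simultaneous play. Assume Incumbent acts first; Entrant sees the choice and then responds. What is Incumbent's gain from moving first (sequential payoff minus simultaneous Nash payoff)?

4

Entrant best-responds to each possible Incumbent move:
- E1 → Entrant plays Z (best of 4, 5, 3, 6); Incumbent gets 7.
- E2 → Entrant plays W (best of 9, 3, 0, 3); Incumbent gets 2.
- E3 → Entrant plays X (best of 3, 9, 1, 6); Incumbent gets 3.
- E4 → Entrant plays Y (best of 4, 1, 9, 0); Incumbent gets 3.
Incumbent's induced payoffs are 7, 2, 3, 3, so Incumbent commits to E1. Subgame-perfect outcome: (E1, Z) with payoffs (7, 6).
Under simultaneous play:
Incumbent's best replies: W→E4; X→E3; Y→E2; Z→E2.
Entrant's best replies: E1→Z; E2→W; E3→X; E4→Y.
Only (E3, X) has each player best-responding; Nash payoffs (3, 9).
Incumbent's commitment gain: 7 − 3 = 4.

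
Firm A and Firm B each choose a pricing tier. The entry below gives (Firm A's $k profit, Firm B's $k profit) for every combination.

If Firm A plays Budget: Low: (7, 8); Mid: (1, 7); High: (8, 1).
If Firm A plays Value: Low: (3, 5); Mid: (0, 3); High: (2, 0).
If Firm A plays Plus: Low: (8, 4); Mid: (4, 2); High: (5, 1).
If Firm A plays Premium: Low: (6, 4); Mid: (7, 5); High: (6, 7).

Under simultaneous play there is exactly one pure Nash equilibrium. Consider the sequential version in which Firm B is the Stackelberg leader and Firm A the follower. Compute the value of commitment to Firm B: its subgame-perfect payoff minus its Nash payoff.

1

Firm A best-responds to each possible Firm B move:
- Low: Firm A compares 7, 3, 8, 6 and picks Plus; Firm B would get 4.
- Mid: Firm A compares 1, 0, 4, 7 and picks Premium; Firm B would get 5.
- High: Firm A compares 8, 2, 5, 6 and picks Budget; Firm B would get 1.
Firm B's induced payoffs are 4, 5, 1, so Firm B commits to Mid. Subgame-perfect outcome: (Premium, Mid) with payoffs (7, 5).
Under simultaneous play:
Firm A's best replies: Low→Plus; Mid→Premium; High→Budget.
Firm B's best replies: Budget→Low; Value→Low; Plus→Low; Premium→High.
The unique mutual best reply is (Plus, Low), giving (8, 4).
Firm B's commitment gain: 5 − 4 = 1.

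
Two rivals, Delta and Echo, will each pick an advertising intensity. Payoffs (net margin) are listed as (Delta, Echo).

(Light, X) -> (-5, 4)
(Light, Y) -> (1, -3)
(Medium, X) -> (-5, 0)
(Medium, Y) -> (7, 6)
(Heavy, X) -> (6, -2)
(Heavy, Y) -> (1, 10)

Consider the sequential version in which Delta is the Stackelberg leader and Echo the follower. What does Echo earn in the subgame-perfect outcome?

6

Solve by backward induction (Delta leads).
- Light → Echo plays X (best of 4, -3); Delta gets -5.
- Medium → Echo plays Y (best of 0, 6); Delta gets 7.
- Heavy → Echo plays Y (best of -2, 10); Delta gets 1.
Among -5, 7, 1, the best is 7 at Medium. Subgame-perfect outcome: (Medium, Y) with payoffs (7, 6).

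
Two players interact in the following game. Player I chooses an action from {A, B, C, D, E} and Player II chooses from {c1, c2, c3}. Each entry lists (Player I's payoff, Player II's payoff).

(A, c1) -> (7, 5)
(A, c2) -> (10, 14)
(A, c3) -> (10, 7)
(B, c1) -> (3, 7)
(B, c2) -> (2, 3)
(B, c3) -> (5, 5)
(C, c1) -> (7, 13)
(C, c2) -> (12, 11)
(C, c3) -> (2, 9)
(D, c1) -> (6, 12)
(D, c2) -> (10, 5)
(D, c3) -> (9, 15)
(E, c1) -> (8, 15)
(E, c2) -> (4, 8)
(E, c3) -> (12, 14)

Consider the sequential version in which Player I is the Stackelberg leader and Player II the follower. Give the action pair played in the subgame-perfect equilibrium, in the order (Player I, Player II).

(A, c2)

Solve by backward induction (Player I leads).
- A → Player II plays c2 (best of 5, 14, 7); Player I gets 10.
- B → Player II plays c1 (best of 7, 3, 5); Player I gets 3.
- C → Player II plays c1 (best of 13, 11, 9); Player I gets 7.
- D → Player II plays c3 (best of 12, 5, 15); Player I gets 9.
- E → Player II plays c1 (best of 15, 8, 14); Player I gets 8.
Among 10, 3, 7, 9, 8, the best is 10 at A. Subgame-perfect outcome: (A, c2) with payoffs (10, 14).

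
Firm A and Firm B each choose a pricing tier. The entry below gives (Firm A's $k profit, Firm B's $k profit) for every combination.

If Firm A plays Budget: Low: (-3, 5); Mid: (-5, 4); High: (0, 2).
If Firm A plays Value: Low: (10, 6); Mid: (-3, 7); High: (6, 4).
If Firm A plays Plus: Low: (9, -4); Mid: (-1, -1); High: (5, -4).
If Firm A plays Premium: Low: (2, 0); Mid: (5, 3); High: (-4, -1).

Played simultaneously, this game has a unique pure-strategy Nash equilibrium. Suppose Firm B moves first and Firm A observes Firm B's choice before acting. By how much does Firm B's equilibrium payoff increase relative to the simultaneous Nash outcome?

Solve by backward induction (Firm B leads).
- Low → Firm A plays Value (best of -3, 10, 9, 2); Firm B gets 6.
- Mid → Firm A plays Premium (best of -5, -3, -1, 5); Firm B gets 3.
- High → Firm A plays Value (best of 0, 6, 5, -4); Firm B gets 4.
Among 6, 3, 4, the best is 6 at Low. Subgame-perfect outcome: (Value, Low) with payoffs (10, 6).
For the simultaneous game, intersect best replies.
Firm A's best replies: Low→Value; Mid→Premium; High→Value.
Firm B's best replies: Budget→Low; Value→Mid; Plus→Mid; Premium→Mid.
Only (Premium, Mid) has each player best-responding; Nash payoffs (5, 3).
Firm B's commitment gain: 6 − 3 = 3.

3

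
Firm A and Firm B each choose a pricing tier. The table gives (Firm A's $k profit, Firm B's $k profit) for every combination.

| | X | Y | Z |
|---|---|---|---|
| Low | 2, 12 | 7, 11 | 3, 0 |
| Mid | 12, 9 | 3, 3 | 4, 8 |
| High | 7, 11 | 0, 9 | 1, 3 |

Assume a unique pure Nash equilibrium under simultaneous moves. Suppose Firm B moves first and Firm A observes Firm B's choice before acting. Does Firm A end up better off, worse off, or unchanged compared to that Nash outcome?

worse off

Work backward from Firm A's decision.
- X: BR = Mid, leader payoff 9.
- Y: BR = Low, leader payoff 11.
- Z: BR = Mid, leader payoff 8.
Among 9, 11, 8, the best is 11 at Y. Subgame-perfect outcome: (Low, Y) with payoffs (7, 11).
Under simultaneous play:
Firm A's best replies: X→Mid; Y→Low; Z→Mid.
Firm B's best replies: Low→X; Mid→X; High→X.
Only (Mid, X) has each player best-responding; Nash payoffs (12, 9).
Firm A earns 7 sequentially versus 12 at the Nash outcome: worse off.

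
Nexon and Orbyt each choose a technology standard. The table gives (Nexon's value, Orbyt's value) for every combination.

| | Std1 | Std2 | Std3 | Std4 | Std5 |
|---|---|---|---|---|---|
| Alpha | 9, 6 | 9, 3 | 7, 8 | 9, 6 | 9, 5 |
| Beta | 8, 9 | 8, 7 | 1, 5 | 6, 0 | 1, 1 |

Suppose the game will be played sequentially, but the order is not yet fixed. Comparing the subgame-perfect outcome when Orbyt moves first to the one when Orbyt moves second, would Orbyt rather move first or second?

If Nexon leads: Orbyt's best replies are Alpha→Std3, Beta→Std1; Nexon's induced payoffs 7, 8; outcome (Beta, Std1), payoffs (8, 9).
If Orbyt leads: Nexon's best replies are Std1→Alpha, Std2→Alpha, Std3→Alpha, Std4→Alpha, Std5→Alpha; Orbyt's induced payoffs 6, 3, 8, 6, 5; outcome (Alpha, Std3), payoffs (7, 8).
Orbyt gets 8 moving first and 9 moving second, so Orbyt prefers to move second.

second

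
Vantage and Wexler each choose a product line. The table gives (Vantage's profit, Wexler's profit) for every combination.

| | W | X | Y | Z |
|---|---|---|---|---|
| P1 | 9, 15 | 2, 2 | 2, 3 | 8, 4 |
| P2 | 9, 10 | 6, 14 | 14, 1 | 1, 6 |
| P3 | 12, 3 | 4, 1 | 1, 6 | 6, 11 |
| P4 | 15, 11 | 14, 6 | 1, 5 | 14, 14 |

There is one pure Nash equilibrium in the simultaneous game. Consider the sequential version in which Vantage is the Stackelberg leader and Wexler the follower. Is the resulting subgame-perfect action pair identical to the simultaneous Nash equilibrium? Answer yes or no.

yes

Backward induction with Vantage moving first.
- P1: Wexler compares 15, 2, 3, 4 and picks W; Vantage would get 9.
- P2: Wexler compares 10, 14, 1, 6 and picks X; Vantage would get 6.
- P3: Wexler compares 3, 1, 6, 11 and picks Z; Vantage would get 6.
- P4: Wexler compares 11, 6, 5, 14 and picks Z; Vantage would get 14.
Vantage's induced payoffs are 9, 6, 6, 14, so Vantage commits to P4. Subgame-perfect outcome: (P4, Z) with payoffs (14, 14).
For the simultaneous game, intersect best replies.
Vantage's best replies: W→P4; X→P4; Y→P2; Z→P4.
Wexler's best replies: P1→W; P2→X; P3→Z; P4→Z.
The unique mutual best reply is (P4, Z), giving (14, 14).
Sequential outcome (P4, Z) coincides with the Nash profile (P4, Z).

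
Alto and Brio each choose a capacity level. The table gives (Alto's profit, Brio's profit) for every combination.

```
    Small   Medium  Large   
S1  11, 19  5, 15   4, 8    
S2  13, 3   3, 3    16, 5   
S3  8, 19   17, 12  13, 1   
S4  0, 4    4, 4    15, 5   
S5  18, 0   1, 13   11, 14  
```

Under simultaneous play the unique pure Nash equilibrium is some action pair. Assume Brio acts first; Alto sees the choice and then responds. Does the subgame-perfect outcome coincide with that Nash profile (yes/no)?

Work backward from Alto's decision.
- Small: Alto compares 11, 13, 8, 0, 18 and picks S5; Brio would get 0.
- Medium: Alto compares 5, 3, 17, 4, 1 and picks S3; Brio would get 12.
- Large: Alto compares 4, 16, 13, 15, 11 and picks S2; Brio would get 5.
Maximizing over 0, 12, 5, Brio chooses Medium. Subgame-perfect outcome: (S3, Medium) with payoffs (17, 12).
Now find the simultaneous Nash equilibrium.
Alto's best replies: Small→S5; Medium→S3; Large→S2.
Brio's best replies: S1→Small; S2→Large; S3→Small; S4→Large; S5→Large.
The unique mutual best reply is (S2, Large), giving (16, 5).
Sequential outcome (S3, Medium) differs from the Nash profile (S2, Large).

no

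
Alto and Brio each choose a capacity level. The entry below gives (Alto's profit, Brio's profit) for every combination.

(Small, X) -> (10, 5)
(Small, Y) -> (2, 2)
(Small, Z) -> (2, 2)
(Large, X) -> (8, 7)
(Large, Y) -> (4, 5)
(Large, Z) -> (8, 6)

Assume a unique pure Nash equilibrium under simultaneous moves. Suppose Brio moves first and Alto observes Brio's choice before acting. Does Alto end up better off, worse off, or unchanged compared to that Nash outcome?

Work backward from Alto's decision.
- X: Alto compares 10, 8 and picks Small; Brio would get 5.
- Y: Alto compares 2, 4 and picks Large; Brio would get 5.
- Z: Alto compares 2, 8 and picks Large; Brio would get 6.
Brio's induced payoffs are 5, 5, 6, so Brio commits to Z. Subgame-perfect outcome: (Large, Z) with payoffs (8, 6).
For the simultaneous game, intersect best replies.
Alto's best replies: X→Small; Y→Large; Z→Large.
Brio's best replies: Small→X; Large→X.
Only (Small, X) has each player best-responding; Nash payoffs (10, 5).
Alto earns 8 sequentially versus 10 at the Nash outcome: worse off.

worse off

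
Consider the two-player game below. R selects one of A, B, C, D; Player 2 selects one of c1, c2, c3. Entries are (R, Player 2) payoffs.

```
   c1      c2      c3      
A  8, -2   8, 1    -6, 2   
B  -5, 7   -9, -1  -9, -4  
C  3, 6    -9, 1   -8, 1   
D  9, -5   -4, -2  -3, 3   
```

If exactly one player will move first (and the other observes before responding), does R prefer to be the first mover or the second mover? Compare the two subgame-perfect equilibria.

first

If R leads: Player 2's best replies are A→c3, B→c1, C→c1, D→c3; R's induced payoffs -6, -5, 3, -3; outcome (C, c1), payoffs (3, 6).
If Player 2 leads: R's best replies are c1→D, c2→A, c3→D; Player 2's induced payoffs -5, 1, 3; outcome (D, c3), payoffs (-3, 3).
R gets 3 moving first and -3 moving second, so R prefers to move first.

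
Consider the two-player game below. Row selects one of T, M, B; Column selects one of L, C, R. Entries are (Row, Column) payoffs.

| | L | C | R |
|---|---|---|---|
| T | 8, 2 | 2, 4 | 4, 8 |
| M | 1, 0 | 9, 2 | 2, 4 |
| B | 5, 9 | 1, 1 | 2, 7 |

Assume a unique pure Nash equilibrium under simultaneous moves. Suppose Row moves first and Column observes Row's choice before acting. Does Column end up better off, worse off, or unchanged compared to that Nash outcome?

better off

Solve by backward induction (Row leads).
- T: Column compares 2, 4, 8 and picks R; Row would get 4.
- M: Column compares 0, 2, 4 and picks R; Row would get 2.
- B: Column compares 9, 1, 7 and picks L; Row would get 5.
Maximizing over 4, 2, 5, Row chooses B. Subgame-perfect outcome: (B, L) with payoffs (5, 9).
Under simultaneous play:
Row's best replies: L→T; C→M; R→T.
Column's best replies: T→R; M→R; B→L.
The unique mutual best reply is (T, R), giving (4, 8).
Column earns 9 sequentially versus 8 at the Nash outcome: better off.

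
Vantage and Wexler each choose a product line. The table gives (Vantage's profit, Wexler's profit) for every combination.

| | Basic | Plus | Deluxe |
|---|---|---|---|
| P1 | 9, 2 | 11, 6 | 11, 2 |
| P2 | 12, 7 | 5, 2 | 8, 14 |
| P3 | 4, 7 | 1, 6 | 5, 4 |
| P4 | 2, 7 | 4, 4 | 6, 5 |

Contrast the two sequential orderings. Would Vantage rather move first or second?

second

If Vantage leads: Wexler's best replies are P1→Plus, P2→Deluxe, P3→Basic, P4→Basic; Vantage's induced payoffs 11, 8, 4, 2; outcome (P1, Plus), payoffs (11, 6).
If Wexler leads: Vantage's best replies are Basic→P2, Plus→P1, Deluxe→P1; Wexler's induced payoffs 7, 6, 2; outcome (P2, Basic), payoffs (12, 7).
Vantage gets 11 moving first and 12 moving second, so Vantage prefers to move second.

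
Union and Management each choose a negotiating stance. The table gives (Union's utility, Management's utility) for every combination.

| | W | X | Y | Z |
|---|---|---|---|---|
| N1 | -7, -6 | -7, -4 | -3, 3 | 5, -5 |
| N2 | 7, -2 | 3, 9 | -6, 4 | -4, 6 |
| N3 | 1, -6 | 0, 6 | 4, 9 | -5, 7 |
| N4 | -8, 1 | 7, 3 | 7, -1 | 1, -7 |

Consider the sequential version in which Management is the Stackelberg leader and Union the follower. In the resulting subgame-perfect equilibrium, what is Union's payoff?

7

Work backward from Union's decision.
- W → Union plays N2 (best of -7, 7, 1, -8); Management gets -2.
- X → Union plays N4 (best of -7, 3, 0, 7); Management gets 3.
- Y → Union plays N4 (best of -3, -6, 4, 7); Management gets -1.
- Z → Union plays N1 (best of 5, -4, -5, 1); Management gets -5.
Among -2, 3, -1, -5, the best is 3 at X. Subgame-perfect outcome: (N4, X) with payoffs (7, 3).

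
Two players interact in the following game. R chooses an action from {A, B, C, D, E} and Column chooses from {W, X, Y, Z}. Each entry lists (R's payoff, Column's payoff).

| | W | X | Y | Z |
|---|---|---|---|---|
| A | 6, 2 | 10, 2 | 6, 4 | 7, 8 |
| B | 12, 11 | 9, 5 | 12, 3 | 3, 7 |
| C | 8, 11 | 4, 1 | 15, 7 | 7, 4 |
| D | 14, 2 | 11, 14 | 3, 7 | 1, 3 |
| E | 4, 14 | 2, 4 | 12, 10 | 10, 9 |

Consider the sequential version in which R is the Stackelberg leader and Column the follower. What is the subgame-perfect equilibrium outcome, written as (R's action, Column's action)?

(B, W)

Solve by backward induction (R leads).
- A: Column compares 2, 2, 4, 8 and picks Z; R would get 7.
- B: Column compares 11, 5, 3, 7 and picks W; R would get 12.
- C: Column compares 11, 1, 7, 4 and picks W; R would get 8.
- D: Column compares 2, 14, 7, 3 and picks X; R would get 11.
- E: Column compares 14, 4, 10, 9 and picks W; R would get 4.
Maximizing over 7, 12, 8, 11, 4, R chooses B. Subgame-perfect outcome: (B, W) with payoffs (12, 11).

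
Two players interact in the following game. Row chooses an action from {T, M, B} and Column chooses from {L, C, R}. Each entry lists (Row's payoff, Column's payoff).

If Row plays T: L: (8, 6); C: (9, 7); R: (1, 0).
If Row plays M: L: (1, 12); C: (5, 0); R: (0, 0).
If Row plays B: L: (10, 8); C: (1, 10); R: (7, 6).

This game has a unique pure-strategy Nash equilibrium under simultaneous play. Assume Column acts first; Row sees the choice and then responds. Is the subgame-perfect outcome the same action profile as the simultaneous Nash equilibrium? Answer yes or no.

Row best-responds to each possible Column move:
- L: Row compares 8, 1, 10 and picks B; Column would get 8.
- C: Row compares 9, 5, 1 and picks T; Column would get 7.
- R: Row compares 1, 0, 7 and picks B; Column would get 6.
Among 8, 7, 6, the best is 8 at L. Subgame-perfect outcome: (B, L) with payoffs (10, 8).
For the simultaneous game, intersect best replies.
Row's best replies: L→B; C→T; R→B.
Column's best replies: T→C; M→L; B→C.
Only (T, C) has each player best-responding; Nash payoffs (9, 7).
Sequential outcome (B, L) differs from the Nash profile (T, C).

no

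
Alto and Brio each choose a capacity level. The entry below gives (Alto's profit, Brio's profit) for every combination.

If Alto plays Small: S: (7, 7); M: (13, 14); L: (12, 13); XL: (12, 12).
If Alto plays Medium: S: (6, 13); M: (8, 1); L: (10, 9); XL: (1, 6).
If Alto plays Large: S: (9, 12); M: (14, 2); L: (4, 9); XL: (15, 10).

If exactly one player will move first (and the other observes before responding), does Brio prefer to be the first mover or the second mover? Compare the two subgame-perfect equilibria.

second

If Alto leads: Brio's best replies are Small→M, Medium→S, Large→S; Alto's induced payoffs 13, 6, 9; outcome (Small, M), payoffs (13, 14).
If Brio leads: Alto's best replies are S→Large, M→Large, L→Small, XL→Large; Brio's induced payoffs 12, 2, 13, 10; outcome (Small, L), payoffs (12, 13).
Brio gets 13 moving first and 14 moving second, so Brio prefers to move second.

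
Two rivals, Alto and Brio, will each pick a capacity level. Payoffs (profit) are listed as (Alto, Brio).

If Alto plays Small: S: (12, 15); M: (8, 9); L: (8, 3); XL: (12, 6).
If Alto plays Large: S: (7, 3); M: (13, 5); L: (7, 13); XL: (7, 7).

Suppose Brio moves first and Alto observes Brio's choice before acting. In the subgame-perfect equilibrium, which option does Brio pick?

S

Solve by backward induction (Brio leads).
- S: BR = Small, leader payoff 15.
- M: BR = Large, leader payoff 5.
- L: BR = Small, leader payoff 3.
- XL: BR = Small, leader payoff 6.
Brio's induced payoffs are 15, 5, 3, 6, so Brio commits to S. Subgame-perfect outcome: (Small, S) with payoffs (12, 15).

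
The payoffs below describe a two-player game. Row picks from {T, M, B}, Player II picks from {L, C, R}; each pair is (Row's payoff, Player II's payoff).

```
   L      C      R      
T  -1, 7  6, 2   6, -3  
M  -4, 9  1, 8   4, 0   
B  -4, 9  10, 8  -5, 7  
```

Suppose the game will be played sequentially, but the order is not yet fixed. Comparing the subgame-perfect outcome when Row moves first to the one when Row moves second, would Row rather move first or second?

If Row leads: Player II's best replies are T→L, M→L, B→L; Row's induced payoffs -1, -4, -4; outcome (T, L), payoffs (-1, 7).
If Player II leads: Row's best replies are L→T, C→B, R→T; Player II's induced payoffs 7, 8, -3; outcome (B, C), payoffs (10, 8).
Row gets -1 moving first and 10 moving second, so Row prefers to move second.

second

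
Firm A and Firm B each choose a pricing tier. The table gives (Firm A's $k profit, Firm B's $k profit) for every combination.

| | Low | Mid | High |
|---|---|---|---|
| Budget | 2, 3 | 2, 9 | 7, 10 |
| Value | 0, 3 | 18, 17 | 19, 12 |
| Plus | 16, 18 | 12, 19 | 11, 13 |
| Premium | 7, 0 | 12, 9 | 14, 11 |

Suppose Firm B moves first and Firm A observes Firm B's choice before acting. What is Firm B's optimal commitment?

Firm A best-responds to each possible Firm B move:
- Low: BR = Plus, leader payoff 18.
- Mid: BR = Value, leader payoff 17.
- High: BR = Value, leader payoff 12.
Maximizing over 18, 17, 12, Firm B chooses Low. Subgame-perfect outcome: (Plus, Low) with payoffs (16, 18).

Low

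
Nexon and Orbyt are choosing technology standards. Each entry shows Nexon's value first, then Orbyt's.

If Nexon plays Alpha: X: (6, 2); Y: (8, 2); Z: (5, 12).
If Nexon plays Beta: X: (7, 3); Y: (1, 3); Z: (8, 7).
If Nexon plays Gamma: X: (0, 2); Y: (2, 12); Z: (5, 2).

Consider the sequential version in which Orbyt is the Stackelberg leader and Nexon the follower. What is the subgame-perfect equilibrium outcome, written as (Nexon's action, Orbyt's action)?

Nexon best-responds to each possible Orbyt move:
- X → Nexon plays Beta (best of 6, 7, 0); Orbyt gets 3.
- Y → Nexon plays Alpha (best of 8, 1, 2); Orbyt gets 2.
- Z → Nexon plays Beta (best of 5, 8, 5); Orbyt gets 7.
Among 3, 2, 7, the best is 7 at Z. Subgame-perfect outcome: (Beta, Z) with payoffs (8, 7).

(Beta, Z)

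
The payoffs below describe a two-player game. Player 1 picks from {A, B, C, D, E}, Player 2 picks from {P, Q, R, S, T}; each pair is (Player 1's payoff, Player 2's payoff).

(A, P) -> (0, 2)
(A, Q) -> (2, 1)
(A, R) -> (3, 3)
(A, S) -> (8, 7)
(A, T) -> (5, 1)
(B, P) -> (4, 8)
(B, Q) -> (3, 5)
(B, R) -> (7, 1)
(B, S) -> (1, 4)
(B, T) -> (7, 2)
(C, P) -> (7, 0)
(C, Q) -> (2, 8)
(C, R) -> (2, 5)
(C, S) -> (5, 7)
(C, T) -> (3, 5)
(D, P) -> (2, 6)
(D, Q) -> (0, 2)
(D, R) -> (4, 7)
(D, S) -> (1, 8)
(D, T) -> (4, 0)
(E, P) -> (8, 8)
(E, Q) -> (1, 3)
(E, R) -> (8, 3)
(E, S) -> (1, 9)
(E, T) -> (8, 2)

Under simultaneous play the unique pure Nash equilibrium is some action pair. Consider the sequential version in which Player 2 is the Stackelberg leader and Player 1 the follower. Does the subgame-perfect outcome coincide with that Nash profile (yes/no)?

Work backward from Player 1's decision.
- P: BR = E, leader payoff 8.
- Q: BR = B, leader payoff 5.
- R: BR = E, leader payoff 3.
- S: BR = A, leader payoff 7.
- T: BR = E, leader payoff 2.
Player 2's induced payoffs are 8, 5, 3, 7, 2, so Player 2 commits to P. Subgame-perfect outcome: (E, P) with payoffs (8, 8).
For the simultaneous game, intersect best replies.
Player 1's best replies: P→E; Q→B; R→E; S→A; T→E.
Player 2's best replies: A→S; B→P; C→Q; D→S; E→S.
The unique mutual best reply is (A, S), giving (8, 7).
Sequential outcome (E, P) differs from the Nash profile (A, S).

no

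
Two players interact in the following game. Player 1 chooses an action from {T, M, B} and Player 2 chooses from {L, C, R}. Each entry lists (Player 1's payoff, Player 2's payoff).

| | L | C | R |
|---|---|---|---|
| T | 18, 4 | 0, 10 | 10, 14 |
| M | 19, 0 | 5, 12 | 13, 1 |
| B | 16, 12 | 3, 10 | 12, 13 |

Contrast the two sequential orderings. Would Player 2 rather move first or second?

If Player 1 leads: Player 2's best replies are T→R, M→C, B→R; Player 1's induced payoffs 10, 5, 12; outcome (B, R), payoffs (12, 13).
If Player 2 leads: Player 1's best replies are L→M, C→M, R→M; Player 2's induced payoffs 0, 12, 1; outcome (M, C), payoffs (5, 12).
Player 2 gets 12 moving first and 13 moving second, so Player 2 prefers to move second.

second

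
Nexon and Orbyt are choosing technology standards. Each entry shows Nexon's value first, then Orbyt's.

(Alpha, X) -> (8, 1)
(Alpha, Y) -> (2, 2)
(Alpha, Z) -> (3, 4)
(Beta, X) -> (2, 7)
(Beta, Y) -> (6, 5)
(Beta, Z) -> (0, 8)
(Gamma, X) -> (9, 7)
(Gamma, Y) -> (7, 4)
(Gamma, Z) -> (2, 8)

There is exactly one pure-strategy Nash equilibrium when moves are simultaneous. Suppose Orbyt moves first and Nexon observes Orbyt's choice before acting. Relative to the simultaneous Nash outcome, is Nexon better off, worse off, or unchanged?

Backward induction with Orbyt moving first.
- X: BR = Gamma, leader payoff 7.
- Y: BR = Gamma, leader payoff 4.
- Z: BR = Alpha, leader payoff 4.
Maximizing over 7, 4, 4, Orbyt chooses X. Subgame-perfect outcome: (Gamma, X) with payoffs (9, 7).
Now find the simultaneous Nash equilibrium.
Nexon's best replies: X→Gamma; Y→Gamma; Z→Alpha.
Orbyt's best replies: Alpha→Z; Beta→Z; Gamma→Z.
The unique mutual best reply is (Alpha, Z), giving (3, 4).
Nexon earns 9 sequentially versus 3 at the Nash outcome: better off.

better off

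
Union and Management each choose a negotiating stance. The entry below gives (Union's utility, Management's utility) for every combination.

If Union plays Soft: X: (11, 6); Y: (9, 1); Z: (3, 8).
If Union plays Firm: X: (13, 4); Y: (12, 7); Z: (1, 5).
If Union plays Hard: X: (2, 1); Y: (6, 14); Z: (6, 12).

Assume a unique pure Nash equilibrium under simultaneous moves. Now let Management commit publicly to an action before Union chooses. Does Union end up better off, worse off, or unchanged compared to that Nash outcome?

worse off

Solve by backward induction (Management leads).
- X: Union compares 11, 13, 2 and picks Firm; Management would get 4.
- Y: Union compares 9, 12, 6 and picks Firm; Management would get 7.
- Z: Union compares 3, 1, 6 and picks Hard; Management would get 12.
Management's induced payoffs are 4, 7, 12, so Management commits to Z. Subgame-perfect outcome: (Hard, Z) with payoffs (6, 12).
Under simultaneous play:
Union's best replies: X→Firm; Y→Firm; Z→Hard.
Management's best replies: Soft→Z; Firm→Y; Hard→Y.
The unique mutual best reply is (Firm, Y), giving (12, 7).
Union earns 6 sequentially versus 12 at the Nash outcome: worse off.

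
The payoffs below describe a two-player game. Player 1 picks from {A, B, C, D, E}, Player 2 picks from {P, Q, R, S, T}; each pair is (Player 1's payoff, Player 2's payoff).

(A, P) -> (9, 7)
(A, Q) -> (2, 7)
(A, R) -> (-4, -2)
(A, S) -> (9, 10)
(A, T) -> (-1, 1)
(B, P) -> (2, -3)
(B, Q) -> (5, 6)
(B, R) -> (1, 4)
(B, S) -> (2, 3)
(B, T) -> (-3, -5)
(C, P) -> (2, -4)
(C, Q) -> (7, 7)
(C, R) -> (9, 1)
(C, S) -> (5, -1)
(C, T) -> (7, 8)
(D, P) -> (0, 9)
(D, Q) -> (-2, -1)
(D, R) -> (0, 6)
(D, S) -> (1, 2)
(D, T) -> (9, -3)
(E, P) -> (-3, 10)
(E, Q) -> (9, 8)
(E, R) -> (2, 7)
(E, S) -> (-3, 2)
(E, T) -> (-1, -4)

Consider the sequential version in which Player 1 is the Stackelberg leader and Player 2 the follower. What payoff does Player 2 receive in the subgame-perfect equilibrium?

Player 2 best-responds to each possible Player 1 move:
- A → Player 2 plays S (best of 7, 7, -2, 10, 1); Player 1 gets 9.
- B → Player 2 plays Q (best of -3, 6, 4, 3, -5); Player 1 gets 5.
- C → Player 2 plays T (best of -4, 7, 1, -1, 8); Player 1 gets 7.
- D → Player 2 plays P (best of 9, -1, 6, 2, -3); Player 1 gets 0.
- E → Player 2 plays P (best of 10, 8, 7, 2, -4); Player 1 gets -3.
Player 1's induced payoffs are 9, 5, 7, 0, -3, so Player 1 commits to A. Subgame-perfect outcome: (A, S) with payoffs (9, 10).

10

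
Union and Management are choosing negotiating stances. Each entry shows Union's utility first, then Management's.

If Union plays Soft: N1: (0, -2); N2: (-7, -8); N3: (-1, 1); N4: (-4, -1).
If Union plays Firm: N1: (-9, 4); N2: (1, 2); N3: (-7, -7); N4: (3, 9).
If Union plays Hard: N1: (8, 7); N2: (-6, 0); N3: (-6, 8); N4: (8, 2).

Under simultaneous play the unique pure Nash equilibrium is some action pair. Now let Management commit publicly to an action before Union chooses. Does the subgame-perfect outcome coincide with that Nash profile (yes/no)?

no

Union best-responds to each possible Management move:
- N1: Union compares 0, -9, 8 and picks Hard; Management would get 7.
- N2: Union compares -7, 1, -6 and picks Firm; Management would get 2.
- N3: Union compares -1, -7, -6 and picks Soft; Management would get 1.
- N4: Union compares -4, 3, 8 and picks Hard; Management would get 2.
Management's induced payoffs are 7, 2, 1, 2, so Management commits to N1. Subgame-perfect outcome: (Hard, N1) with payoffs (8, 7).
For the simultaneous game, intersect best replies.
Union's best replies: N1→Hard; N2→Firm; N3→Soft; N4→Hard.
Management's best replies: Soft→N3; Firm→N4; Hard→N3.
The unique mutual best reply is (Soft, N3), giving (-1, 1).
Sequential outcome (Hard, N1) differs from the Nash profile (Soft, N3).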